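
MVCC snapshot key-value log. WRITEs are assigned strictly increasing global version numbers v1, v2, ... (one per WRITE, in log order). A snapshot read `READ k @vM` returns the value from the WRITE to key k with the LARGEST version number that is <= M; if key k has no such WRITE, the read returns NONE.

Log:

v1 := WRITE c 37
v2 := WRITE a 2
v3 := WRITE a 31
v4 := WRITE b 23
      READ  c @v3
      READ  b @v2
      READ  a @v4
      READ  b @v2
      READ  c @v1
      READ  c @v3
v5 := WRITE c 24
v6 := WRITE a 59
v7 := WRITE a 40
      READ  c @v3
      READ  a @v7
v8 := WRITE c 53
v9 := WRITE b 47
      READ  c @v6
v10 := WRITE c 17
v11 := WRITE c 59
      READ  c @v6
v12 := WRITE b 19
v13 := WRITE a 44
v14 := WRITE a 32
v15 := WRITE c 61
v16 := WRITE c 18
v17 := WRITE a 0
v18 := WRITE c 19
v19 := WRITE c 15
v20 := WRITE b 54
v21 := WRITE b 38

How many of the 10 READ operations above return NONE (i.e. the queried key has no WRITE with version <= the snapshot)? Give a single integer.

Answer: 2

Derivation:
v1: WRITE c=37  (c history now [(1, 37)])
v2: WRITE a=2  (a history now [(2, 2)])
v3: WRITE a=31  (a history now [(2, 2), (3, 31)])
v4: WRITE b=23  (b history now [(4, 23)])
READ c @v3: history=[(1, 37)] -> pick v1 -> 37
READ b @v2: history=[(4, 23)] -> no version <= 2 -> NONE
READ a @v4: history=[(2, 2), (3, 31)] -> pick v3 -> 31
READ b @v2: history=[(4, 23)] -> no version <= 2 -> NONE
READ c @v1: history=[(1, 37)] -> pick v1 -> 37
READ c @v3: history=[(1, 37)] -> pick v1 -> 37
v5: WRITE c=24  (c history now [(1, 37), (5, 24)])
v6: WRITE a=59  (a history now [(2, 2), (3, 31), (6, 59)])
v7: WRITE a=40  (a history now [(2, 2), (3, 31), (6, 59), (7, 40)])
READ c @v3: history=[(1, 37), (5, 24)] -> pick v1 -> 37
READ a @v7: history=[(2, 2), (3, 31), (6, 59), (7, 40)] -> pick v7 -> 40
v8: WRITE c=53  (c history now [(1, 37), (5, 24), (8, 53)])
v9: WRITE b=47  (b history now [(4, 23), (9, 47)])
READ c @v6: history=[(1, 37), (5, 24), (8, 53)] -> pick v5 -> 24
v10: WRITE c=17  (c history now [(1, 37), (5, 24), (8, 53), (10, 17)])
v11: WRITE c=59  (c history now [(1, 37), (5, 24), (8, 53), (10, 17), (11, 59)])
READ c @v6: history=[(1, 37), (5, 24), (8, 53), (10, 17), (11, 59)] -> pick v5 -> 24
v12: WRITE b=19  (b history now [(4, 23), (9, 47), (12, 19)])
v13: WRITE a=44  (a history now [(2, 2), (3, 31), (6, 59), (7, 40), (13, 44)])
v14: WRITE a=32  (a history now [(2, 2), (3, 31), (6, 59), (7, 40), (13, 44), (14, 32)])
v15: WRITE c=61  (c history now [(1, 37), (5, 24), (8, 53), (10, 17), (11, 59), (15, 61)])
v16: WRITE c=18  (c history now [(1, 37), (5, 24), (8, 53), (10, 17), (11, 59), (15, 61), (16, 18)])
v17: WRITE a=0  (a history now [(2, 2), (3, 31), (6, 59), (7, 40), (13, 44), (14, 32), (17, 0)])
v18: WRITE c=19  (c history now [(1, 37), (5, 24), (8, 53), (10, 17), (11, 59), (15, 61), (16, 18), (18, 19)])
v19: WRITE c=15  (c history now [(1, 37), (5, 24), (8, 53), (10, 17), (11, 59), (15, 61), (16, 18), (18, 19), (19, 15)])
v20: WRITE b=54  (b history now [(4, 23), (9, 47), (12, 19), (20, 54)])
v21: WRITE b=38  (b history now [(4, 23), (9, 47), (12, 19), (20, 54), (21, 38)])
Read results in order: ['37', 'NONE', '31', 'NONE', '37', '37', '37', '40', '24', '24']
NONE count = 2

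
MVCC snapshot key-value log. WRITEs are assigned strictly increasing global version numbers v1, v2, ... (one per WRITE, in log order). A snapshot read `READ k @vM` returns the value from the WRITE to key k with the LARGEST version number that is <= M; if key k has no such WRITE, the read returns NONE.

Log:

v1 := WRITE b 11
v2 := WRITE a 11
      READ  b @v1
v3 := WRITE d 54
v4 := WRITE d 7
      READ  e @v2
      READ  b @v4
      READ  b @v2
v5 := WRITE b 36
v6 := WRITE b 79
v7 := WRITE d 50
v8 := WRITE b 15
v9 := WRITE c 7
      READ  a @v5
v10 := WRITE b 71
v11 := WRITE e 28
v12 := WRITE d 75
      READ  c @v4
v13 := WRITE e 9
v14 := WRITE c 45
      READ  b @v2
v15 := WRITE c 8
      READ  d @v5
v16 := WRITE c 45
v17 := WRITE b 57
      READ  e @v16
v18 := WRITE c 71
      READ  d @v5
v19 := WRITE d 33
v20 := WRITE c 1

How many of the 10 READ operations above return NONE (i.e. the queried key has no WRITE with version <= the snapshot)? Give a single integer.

v1: WRITE b=11  (b history now [(1, 11)])
v2: WRITE a=11  (a history now [(2, 11)])
READ b @v1: history=[(1, 11)] -> pick v1 -> 11
v3: WRITE d=54  (d history now [(3, 54)])
v4: WRITE d=7  (d history now [(3, 54), (4, 7)])
READ e @v2: history=[] -> no version <= 2 -> NONE
READ b @v4: history=[(1, 11)] -> pick v1 -> 11
READ b @v2: history=[(1, 11)] -> pick v1 -> 11
v5: WRITE b=36  (b history now [(1, 11), (5, 36)])
v6: WRITE b=79  (b history now [(1, 11), (5, 36), (6, 79)])
v7: WRITE d=50  (d history now [(3, 54), (4, 7), (7, 50)])
v8: WRITE b=15  (b history now [(1, 11), (5, 36), (6, 79), (8, 15)])
v9: WRITE c=7  (c history now [(9, 7)])
READ a @v5: history=[(2, 11)] -> pick v2 -> 11
v10: WRITE b=71  (b history now [(1, 11), (5, 36), (6, 79), (8, 15), (10, 71)])
v11: WRITE e=28  (e history now [(11, 28)])
v12: WRITE d=75  (d history now [(3, 54), (4, 7), (7, 50), (12, 75)])
READ c @v4: history=[(9, 7)] -> no version <= 4 -> NONE
v13: WRITE e=9  (e history now [(11, 28), (13, 9)])
v14: WRITE c=45  (c history now [(9, 7), (14, 45)])
READ b @v2: history=[(1, 11), (5, 36), (6, 79), (8, 15), (10, 71)] -> pick v1 -> 11
v15: WRITE c=8  (c history now [(9, 7), (14, 45), (15, 8)])
READ d @v5: history=[(3, 54), (4, 7), (7, 50), (12, 75)] -> pick v4 -> 7
v16: WRITE c=45  (c history now [(9, 7), (14, 45), (15, 8), (16, 45)])
v17: WRITE b=57  (b history now [(1, 11), (5, 36), (6, 79), (8, 15), (10, 71), (17, 57)])
READ e @v16: history=[(11, 28), (13, 9)] -> pick v13 -> 9
v18: WRITE c=71  (c history now [(9, 7), (14, 45), (15, 8), (16, 45), (18, 71)])
READ d @v5: history=[(3, 54), (4, 7), (7, 50), (12, 75)] -> pick v4 -> 7
v19: WRITE d=33  (d history now [(3, 54), (4, 7), (7, 50), (12, 75), (19, 33)])
v20: WRITE c=1  (c history now [(9, 7), (14, 45), (15, 8), (16, 45), (18, 71), (20, 1)])
Read results in order: ['11', 'NONE', '11', '11', '11', 'NONE', '11', '7', '9', '7']
NONE count = 2

Answer: 2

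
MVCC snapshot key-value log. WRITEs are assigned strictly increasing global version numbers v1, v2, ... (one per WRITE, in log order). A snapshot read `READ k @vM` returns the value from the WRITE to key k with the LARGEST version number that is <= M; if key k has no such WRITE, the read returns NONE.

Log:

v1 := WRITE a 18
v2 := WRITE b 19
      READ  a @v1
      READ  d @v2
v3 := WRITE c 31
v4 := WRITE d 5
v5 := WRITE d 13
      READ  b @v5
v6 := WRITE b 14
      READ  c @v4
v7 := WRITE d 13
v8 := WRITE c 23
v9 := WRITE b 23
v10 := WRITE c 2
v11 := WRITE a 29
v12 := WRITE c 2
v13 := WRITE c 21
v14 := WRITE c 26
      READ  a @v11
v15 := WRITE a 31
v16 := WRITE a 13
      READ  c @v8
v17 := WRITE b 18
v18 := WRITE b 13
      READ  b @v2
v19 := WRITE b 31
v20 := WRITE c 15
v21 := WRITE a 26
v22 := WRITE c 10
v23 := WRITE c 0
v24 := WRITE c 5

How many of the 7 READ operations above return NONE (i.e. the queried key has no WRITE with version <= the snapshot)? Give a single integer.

Answer: 1

Derivation:
v1: WRITE a=18  (a history now [(1, 18)])
v2: WRITE b=19  (b history now [(2, 19)])
READ a @v1: history=[(1, 18)] -> pick v1 -> 18
READ d @v2: history=[] -> no version <= 2 -> NONE
v3: WRITE c=31  (c history now [(3, 31)])
v4: WRITE d=5  (d history now [(4, 5)])
v5: WRITE d=13  (d history now [(4, 5), (5, 13)])
READ b @v5: history=[(2, 19)] -> pick v2 -> 19
v6: WRITE b=14  (b history now [(2, 19), (6, 14)])
READ c @v4: history=[(3, 31)] -> pick v3 -> 31
v7: WRITE d=13  (d history now [(4, 5), (5, 13), (7, 13)])
v8: WRITE c=23  (c history now [(3, 31), (8, 23)])
v9: WRITE b=23  (b history now [(2, 19), (6, 14), (9, 23)])
v10: WRITE c=2  (c history now [(3, 31), (8, 23), (10, 2)])
v11: WRITE a=29  (a history now [(1, 18), (11, 29)])
v12: WRITE c=2  (c history now [(3, 31), (8, 23), (10, 2), (12, 2)])
v13: WRITE c=21  (c history now [(3, 31), (8, 23), (10, 2), (12, 2), (13, 21)])
v14: WRITE c=26  (c history now [(3, 31), (8, 23), (10, 2), (12, 2), (13, 21), (14, 26)])
READ a @v11: history=[(1, 18), (11, 29)] -> pick v11 -> 29
v15: WRITE a=31  (a history now [(1, 18), (11, 29), (15, 31)])
v16: WRITE a=13  (a history now [(1, 18), (11, 29), (15, 31), (16, 13)])
READ c @v8: history=[(3, 31), (8, 23), (10, 2), (12, 2), (13, 21), (14, 26)] -> pick v8 -> 23
v17: WRITE b=18  (b history now [(2, 19), (6, 14), (9, 23), (17, 18)])
v18: WRITE b=13  (b history now [(2, 19), (6, 14), (9, 23), (17, 18), (18, 13)])
READ b @v2: history=[(2, 19), (6, 14), (9, 23), (17, 18), (18, 13)] -> pick v2 -> 19
v19: WRITE b=31  (b history now [(2, 19), (6, 14), (9, 23), (17, 18), (18, 13), (19, 31)])
v20: WRITE c=15  (c history now [(3, 31), (8, 23), (10, 2), (12, 2), (13, 21), (14, 26), (20, 15)])
v21: WRITE a=26  (a history now [(1, 18), (11, 29), (15, 31), (16, 13), (21, 26)])
v22: WRITE c=10  (c history now [(3, 31), (8, 23), (10, 2), (12, 2), (13, 21), (14, 26), (20, 15), (22, 10)])
v23: WRITE c=0  (c history now [(3, 31), (8, 23), (10, 2), (12, 2), (13, 21), (14, 26), (20, 15), (22, 10), (23, 0)])
v24: WRITE c=5  (c history now [(3, 31), (8, 23), (10, 2), (12, 2), (13, 21), (14, 26), (20, 15), (22, 10), (23, 0), (24, 5)])
Read results in order: ['18', 'NONE', '19', '31', '29', '23', '19']
NONE count = 1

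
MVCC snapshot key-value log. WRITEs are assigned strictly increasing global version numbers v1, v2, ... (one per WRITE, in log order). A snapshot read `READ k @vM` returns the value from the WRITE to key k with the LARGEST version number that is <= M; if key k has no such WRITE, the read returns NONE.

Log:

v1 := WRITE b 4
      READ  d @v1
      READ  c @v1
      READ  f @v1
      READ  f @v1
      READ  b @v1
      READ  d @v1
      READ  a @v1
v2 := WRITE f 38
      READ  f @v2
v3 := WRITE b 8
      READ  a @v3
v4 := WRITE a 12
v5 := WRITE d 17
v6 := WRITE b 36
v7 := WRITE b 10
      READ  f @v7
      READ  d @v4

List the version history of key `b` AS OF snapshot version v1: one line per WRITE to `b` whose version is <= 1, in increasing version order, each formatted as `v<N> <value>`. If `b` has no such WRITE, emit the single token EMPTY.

Answer: v1 4

Derivation:
Scan writes for key=b with version <= 1:
  v1 WRITE b 4 -> keep
  v2 WRITE f 38 -> skip
  v3 WRITE b 8 -> drop (> snap)
  v4 WRITE a 12 -> skip
  v5 WRITE d 17 -> skip
  v6 WRITE b 36 -> drop (> snap)
  v7 WRITE b 10 -> drop (> snap)
Collected: [(1, 4)]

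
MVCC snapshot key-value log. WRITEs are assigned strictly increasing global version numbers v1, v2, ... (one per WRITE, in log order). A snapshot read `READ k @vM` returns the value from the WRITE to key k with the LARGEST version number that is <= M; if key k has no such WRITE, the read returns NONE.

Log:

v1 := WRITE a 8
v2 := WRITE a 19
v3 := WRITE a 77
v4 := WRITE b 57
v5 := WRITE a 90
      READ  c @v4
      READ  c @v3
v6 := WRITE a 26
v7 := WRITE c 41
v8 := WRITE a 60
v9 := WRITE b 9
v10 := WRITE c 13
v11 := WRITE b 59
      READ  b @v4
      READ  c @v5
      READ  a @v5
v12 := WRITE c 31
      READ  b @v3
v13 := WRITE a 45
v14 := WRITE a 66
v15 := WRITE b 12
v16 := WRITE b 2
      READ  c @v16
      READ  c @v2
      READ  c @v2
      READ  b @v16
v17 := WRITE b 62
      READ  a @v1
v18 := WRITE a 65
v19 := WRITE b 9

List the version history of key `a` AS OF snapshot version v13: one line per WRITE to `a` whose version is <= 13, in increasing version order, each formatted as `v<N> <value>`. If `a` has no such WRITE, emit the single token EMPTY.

Scan writes for key=a with version <= 13:
  v1 WRITE a 8 -> keep
  v2 WRITE a 19 -> keep
  v3 WRITE a 77 -> keep
  v4 WRITE b 57 -> skip
  v5 WRITE a 90 -> keep
  v6 WRITE a 26 -> keep
  v7 WRITE c 41 -> skip
  v8 WRITE a 60 -> keep
  v9 WRITE b 9 -> skip
  v10 WRITE c 13 -> skip
  v11 WRITE b 59 -> skip
  v12 WRITE c 31 -> skip
  v13 WRITE a 45 -> keep
  v14 WRITE a 66 -> drop (> snap)
  v15 WRITE b 12 -> skip
  v16 WRITE b 2 -> skip
  v17 WRITE b 62 -> skip
  v18 WRITE a 65 -> drop (> snap)
  v19 WRITE b 9 -> skip
Collected: [(1, 8), (2, 19), (3, 77), (5, 90), (6, 26), (8, 60), (13, 45)]

Answer: v1 8
v2 19
v3 77
v5 90
v6 26
v8 60
v13 45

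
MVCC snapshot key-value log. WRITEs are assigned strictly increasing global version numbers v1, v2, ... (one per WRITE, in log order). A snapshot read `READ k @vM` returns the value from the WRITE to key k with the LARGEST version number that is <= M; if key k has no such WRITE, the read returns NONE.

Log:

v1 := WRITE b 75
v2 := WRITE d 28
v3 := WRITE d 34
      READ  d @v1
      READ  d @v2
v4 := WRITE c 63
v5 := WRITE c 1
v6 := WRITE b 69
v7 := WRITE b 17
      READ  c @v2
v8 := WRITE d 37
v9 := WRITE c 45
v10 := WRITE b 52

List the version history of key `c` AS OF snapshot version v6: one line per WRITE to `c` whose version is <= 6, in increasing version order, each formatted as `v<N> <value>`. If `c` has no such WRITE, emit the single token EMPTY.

Answer: v4 63
v5 1

Derivation:
Scan writes for key=c with version <= 6:
  v1 WRITE b 75 -> skip
  v2 WRITE d 28 -> skip
  v3 WRITE d 34 -> skip
  v4 WRITE c 63 -> keep
  v5 WRITE c 1 -> keep
  v6 WRITE b 69 -> skip
  v7 WRITE b 17 -> skip
  v8 WRITE d 37 -> skip
  v9 WRITE c 45 -> drop (> snap)
  v10 WRITE b 52 -> skip
Collected: [(4, 63), (5, 1)]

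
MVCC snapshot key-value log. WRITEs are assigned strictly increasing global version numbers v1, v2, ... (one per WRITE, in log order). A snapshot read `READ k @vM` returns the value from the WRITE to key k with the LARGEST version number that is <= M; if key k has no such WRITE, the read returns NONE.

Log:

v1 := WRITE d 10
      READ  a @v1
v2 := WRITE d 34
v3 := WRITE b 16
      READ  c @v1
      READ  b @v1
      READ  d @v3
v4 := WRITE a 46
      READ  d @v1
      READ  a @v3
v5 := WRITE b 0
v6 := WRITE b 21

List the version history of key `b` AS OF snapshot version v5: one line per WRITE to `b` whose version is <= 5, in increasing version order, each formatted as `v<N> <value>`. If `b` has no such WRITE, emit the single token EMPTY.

Scan writes for key=b with version <= 5:
  v1 WRITE d 10 -> skip
  v2 WRITE d 34 -> skip
  v3 WRITE b 16 -> keep
  v4 WRITE a 46 -> skip
  v5 WRITE b 0 -> keep
  v6 WRITE b 21 -> drop (> snap)
Collected: [(3, 16), (5, 0)]

Answer: v3 16
v5 0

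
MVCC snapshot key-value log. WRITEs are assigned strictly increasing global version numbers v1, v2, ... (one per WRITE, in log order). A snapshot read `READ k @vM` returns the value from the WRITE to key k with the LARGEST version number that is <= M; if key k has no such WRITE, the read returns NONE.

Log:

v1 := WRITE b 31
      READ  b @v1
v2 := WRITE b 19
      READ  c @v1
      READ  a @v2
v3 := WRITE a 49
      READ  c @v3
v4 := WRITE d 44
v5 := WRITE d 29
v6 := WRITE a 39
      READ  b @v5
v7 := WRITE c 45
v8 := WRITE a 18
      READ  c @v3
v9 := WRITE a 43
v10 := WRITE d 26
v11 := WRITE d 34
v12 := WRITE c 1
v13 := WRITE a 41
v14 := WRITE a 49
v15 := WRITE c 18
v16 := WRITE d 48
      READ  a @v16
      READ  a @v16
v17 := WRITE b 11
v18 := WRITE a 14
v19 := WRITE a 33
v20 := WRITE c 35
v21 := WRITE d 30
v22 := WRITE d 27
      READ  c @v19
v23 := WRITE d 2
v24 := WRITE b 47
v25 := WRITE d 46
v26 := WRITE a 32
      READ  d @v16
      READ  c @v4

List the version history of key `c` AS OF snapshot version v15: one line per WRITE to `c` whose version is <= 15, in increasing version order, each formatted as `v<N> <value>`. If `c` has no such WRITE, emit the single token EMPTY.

Scan writes for key=c with version <= 15:
  v1 WRITE b 31 -> skip
  v2 WRITE b 19 -> skip
  v3 WRITE a 49 -> skip
  v4 WRITE d 44 -> skip
  v5 WRITE d 29 -> skip
  v6 WRITE a 39 -> skip
  v7 WRITE c 45 -> keep
  v8 WRITE a 18 -> skip
  v9 WRITE a 43 -> skip
  v10 WRITE d 26 -> skip
  v11 WRITE d 34 -> skip
  v12 WRITE c 1 -> keep
  v13 WRITE a 41 -> skip
  v14 WRITE a 49 -> skip
  v15 WRITE c 18 -> keep
  v16 WRITE d 48 -> skip
  v17 WRITE b 11 -> skip
  v18 WRITE a 14 -> skip
  v19 WRITE a 33 -> skip
  v20 WRITE c 35 -> drop (> snap)
  v21 WRITE d 30 -> skip
  v22 WRITE d 27 -> skip
  v23 WRITE d 2 -> skip
  v24 WRITE b 47 -> skip
  v25 WRITE d 46 -> skip
  v26 WRITE a 32 -> skip
Collected: [(7, 45), (12, 1), (15, 18)]

Answer: v7 45
v12 1
v15 18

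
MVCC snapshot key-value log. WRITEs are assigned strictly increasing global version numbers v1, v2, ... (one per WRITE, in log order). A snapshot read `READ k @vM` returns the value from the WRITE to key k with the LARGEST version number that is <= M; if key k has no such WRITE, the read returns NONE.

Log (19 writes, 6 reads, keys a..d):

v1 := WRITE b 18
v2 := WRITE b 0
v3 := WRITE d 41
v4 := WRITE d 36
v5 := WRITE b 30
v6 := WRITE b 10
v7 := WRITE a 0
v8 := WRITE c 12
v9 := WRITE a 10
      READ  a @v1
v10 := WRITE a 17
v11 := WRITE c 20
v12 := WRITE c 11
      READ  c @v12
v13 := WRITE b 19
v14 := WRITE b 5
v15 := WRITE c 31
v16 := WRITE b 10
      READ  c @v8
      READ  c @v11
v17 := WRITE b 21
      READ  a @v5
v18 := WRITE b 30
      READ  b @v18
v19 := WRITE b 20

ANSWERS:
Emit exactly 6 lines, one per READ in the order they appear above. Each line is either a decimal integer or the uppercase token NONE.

Answer: NONE
11
12
20
NONE
30

Derivation:
v1: WRITE b=18  (b history now [(1, 18)])
v2: WRITE b=0  (b history now [(1, 18), (2, 0)])
v3: WRITE d=41  (d history now [(3, 41)])
v4: WRITE d=36  (d history now [(3, 41), (4, 36)])
v5: WRITE b=30  (b history now [(1, 18), (2, 0), (5, 30)])
v6: WRITE b=10  (b history now [(1, 18), (2, 0), (5, 30), (6, 10)])
v7: WRITE a=0  (a history now [(7, 0)])
v8: WRITE c=12  (c history now [(8, 12)])
v9: WRITE a=10  (a history now [(7, 0), (9, 10)])
READ a @v1: history=[(7, 0), (9, 10)] -> no version <= 1 -> NONE
v10: WRITE a=17  (a history now [(7, 0), (9, 10), (10, 17)])
v11: WRITE c=20  (c history now [(8, 12), (11, 20)])
v12: WRITE c=11  (c history now [(8, 12), (11, 20), (12, 11)])
READ c @v12: history=[(8, 12), (11, 20), (12, 11)] -> pick v12 -> 11
v13: WRITE b=19  (b history now [(1, 18), (2, 0), (5, 30), (6, 10), (13, 19)])
v14: WRITE b=5  (b history now [(1, 18), (2, 0), (5, 30), (6, 10), (13, 19), (14, 5)])
v15: WRITE c=31  (c history now [(8, 12), (11, 20), (12, 11), (15, 31)])
v16: WRITE b=10  (b history now [(1, 18), (2, 0), (5, 30), (6, 10), (13, 19), (14, 5), (16, 10)])
READ c @v8: history=[(8, 12), (11, 20), (12, 11), (15, 31)] -> pick v8 -> 12
READ c @v11: history=[(8, 12), (11, 20), (12, 11), (15, 31)] -> pick v11 -> 20
v17: WRITE b=21  (b history now [(1, 18), (2, 0), (5, 30), (6, 10), (13, 19), (14, 5), (16, 10), (17, 21)])
READ a @v5: history=[(7, 0), (9, 10), (10, 17)] -> no version <= 5 -> NONE
v18: WRITE b=30  (b history now [(1, 18), (2, 0), (5, 30), (6, 10), (13, 19), (14, 5), (16, 10), (17, 21), (18, 30)])
READ b @v18: history=[(1, 18), (2, 0), (5, 30), (6, 10), (13, 19), (14, 5), (16, 10), (17, 21), (18, 30)] -> pick v18 -> 30
v19: WRITE b=20  (b history now [(1, 18), (2, 0), (5, 30), (6, 10), (13, 19), (14, 5), (16, 10), (17, 21), (18, 30), (19, 20)])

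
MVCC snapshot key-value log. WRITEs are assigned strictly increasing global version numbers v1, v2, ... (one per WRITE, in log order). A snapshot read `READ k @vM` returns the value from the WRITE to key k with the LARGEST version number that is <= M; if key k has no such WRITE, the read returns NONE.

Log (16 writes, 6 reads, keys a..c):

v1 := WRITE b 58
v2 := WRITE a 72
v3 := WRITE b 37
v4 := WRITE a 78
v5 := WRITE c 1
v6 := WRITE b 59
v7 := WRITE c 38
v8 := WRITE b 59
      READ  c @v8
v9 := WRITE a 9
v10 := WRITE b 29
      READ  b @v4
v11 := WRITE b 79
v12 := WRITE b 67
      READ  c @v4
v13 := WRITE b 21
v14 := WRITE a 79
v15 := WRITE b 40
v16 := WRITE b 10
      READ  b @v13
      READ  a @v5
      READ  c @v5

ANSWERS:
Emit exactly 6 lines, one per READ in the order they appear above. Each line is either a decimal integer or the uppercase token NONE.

v1: WRITE b=58  (b history now [(1, 58)])
v2: WRITE a=72  (a history now [(2, 72)])
v3: WRITE b=37  (b history now [(1, 58), (3, 37)])
v4: WRITE a=78  (a history now [(2, 72), (4, 78)])
v5: WRITE c=1  (c history now [(5, 1)])
v6: WRITE b=59  (b history now [(1, 58), (3, 37), (6, 59)])
v7: WRITE c=38  (c history now [(5, 1), (7, 38)])
v8: WRITE b=59  (b history now [(1, 58), (3, 37), (6, 59), (8, 59)])
READ c @v8: history=[(5, 1), (7, 38)] -> pick v7 -> 38
v9: WRITE a=9  (a history now [(2, 72), (4, 78), (9, 9)])
v10: WRITE b=29  (b history now [(1, 58), (3, 37), (6, 59), (8, 59), (10, 29)])
READ b @v4: history=[(1, 58), (3, 37), (6, 59), (8, 59), (10, 29)] -> pick v3 -> 37
v11: WRITE b=79  (b history now [(1, 58), (3, 37), (6, 59), (8, 59), (10, 29), (11, 79)])
v12: WRITE b=67  (b history now [(1, 58), (3, 37), (6, 59), (8, 59), (10, 29), (11, 79), (12, 67)])
READ c @v4: history=[(5, 1), (7, 38)] -> no version <= 4 -> NONE
v13: WRITE b=21  (b history now [(1, 58), (3, 37), (6, 59), (8, 59), (10, 29), (11, 79), (12, 67), (13, 21)])
v14: WRITE a=79  (a history now [(2, 72), (4, 78), (9, 9), (14, 79)])
v15: WRITE b=40  (b history now [(1, 58), (3, 37), (6, 59), (8, 59), (10, 29), (11, 79), (12, 67), (13, 21), (15, 40)])
v16: WRITE b=10  (b history now [(1, 58), (3, 37), (6, 59), (8, 59), (10, 29), (11, 79), (12, 67), (13, 21), (15, 40), (16, 10)])
READ b @v13: history=[(1, 58), (3, 37), (6, 59), (8, 59), (10, 29), (11, 79), (12, 67), (13, 21), (15, 40), (16, 10)] -> pick v13 -> 21
READ a @v5: history=[(2, 72), (4, 78), (9, 9), (14, 79)] -> pick v4 -> 78
READ c @v5: history=[(5, 1), (7, 38)] -> pick v5 -> 1

Answer: 38
37
NONE
21
78
1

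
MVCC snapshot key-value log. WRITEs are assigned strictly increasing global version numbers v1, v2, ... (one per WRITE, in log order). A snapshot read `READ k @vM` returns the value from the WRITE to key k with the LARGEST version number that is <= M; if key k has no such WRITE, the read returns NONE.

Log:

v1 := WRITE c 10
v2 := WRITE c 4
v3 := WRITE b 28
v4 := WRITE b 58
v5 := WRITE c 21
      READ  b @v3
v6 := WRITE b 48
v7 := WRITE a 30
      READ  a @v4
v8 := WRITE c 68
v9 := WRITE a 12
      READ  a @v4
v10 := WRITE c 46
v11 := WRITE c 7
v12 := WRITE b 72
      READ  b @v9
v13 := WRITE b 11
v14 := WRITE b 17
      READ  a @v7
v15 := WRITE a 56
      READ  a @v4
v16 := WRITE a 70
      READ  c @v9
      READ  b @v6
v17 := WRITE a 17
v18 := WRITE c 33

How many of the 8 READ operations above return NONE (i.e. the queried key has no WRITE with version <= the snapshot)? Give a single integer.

v1: WRITE c=10  (c history now [(1, 10)])
v2: WRITE c=4  (c history now [(1, 10), (2, 4)])
v3: WRITE b=28  (b history now [(3, 28)])
v4: WRITE b=58  (b history now [(3, 28), (4, 58)])
v5: WRITE c=21  (c history now [(1, 10), (2, 4), (5, 21)])
READ b @v3: history=[(3, 28), (4, 58)] -> pick v3 -> 28
v6: WRITE b=48  (b history now [(3, 28), (4, 58), (6, 48)])
v7: WRITE a=30  (a history now [(7, 30)])
READ a @v4: history=[(7, 30)] -> no version <= 4 -> NONE
v8: WRITE c=68  (c history now [(1, 10), (2, 4), (5, 21), (8, 68)])
v9: WRITE a=12  (a history now [(7, 30), (9, 12)])
READ a @v4: history=[(7, 30), (9, 12)] -> no version <= 4 -> NONE
v10: WRITE c=46  (c history now [(1, 10), (2, 4), (5, 21), (8, 68), (10, 46)])
v11: WRITE c=7  (c history now [(1, 10), (2, 4), (5, 21), (8, 68), (10, 46), (11, 7)])
v12: WRITE b=72  (b history now [(3, 28), (4, 58), (6, 48), (12, 72)])
READ b @v9: history=[(3, 28), (4, 58), (6, 48), (12, 72)] -> pick v6 -> 48
v13: WRITE b=11  (b history now [(3, 28), (4, 58), (6, 48), (12, 72), (13, 11)])
v14: WRITE b=17  (b history now [(3, 28), (4, 58), (6, 48), (12, 72), (13, 11), (14, 17)])
READ a @v7: history=[(7, 30), (9, 12)] -> pick v7 -> 30
v15: WRITE a=56  (a history now [(7, 30), (9, 12), (15, 56)])
READ a @v4: history=[(7, 30), (9, 12), (15, 56)] -> no version <= 4 -> NONE
v16: WRITE a=70  (a history now [(7, 30), (9, 12), (15, 56), (16, 70)])
READ c @v9: history=[(1, 10), (2, 4), (5, 21), (8, 68), (10, 46), (11, 7)] -> pick v8 -> 68
READ b @v6: history=[(3, 28), (4, 58), (6, 48), (12, 72), (13, 11), (14, 17)] -> pick v6 -> 48
v17: WRITE a=17  (a history now [(7, 30), (9, 12), (15, 56), (16, 70), (17, 17)])
v18: WRITE c=33  (c history now [(1, 10), (2, 4), (5, 21), (8, 68), (10, 46), (11, 7), (18, 33)])
Read results in order: ['28', 'NONE', 'NONE', '48', '30', 'NONE', '68', '48']
NONE count = 3

Answer: 3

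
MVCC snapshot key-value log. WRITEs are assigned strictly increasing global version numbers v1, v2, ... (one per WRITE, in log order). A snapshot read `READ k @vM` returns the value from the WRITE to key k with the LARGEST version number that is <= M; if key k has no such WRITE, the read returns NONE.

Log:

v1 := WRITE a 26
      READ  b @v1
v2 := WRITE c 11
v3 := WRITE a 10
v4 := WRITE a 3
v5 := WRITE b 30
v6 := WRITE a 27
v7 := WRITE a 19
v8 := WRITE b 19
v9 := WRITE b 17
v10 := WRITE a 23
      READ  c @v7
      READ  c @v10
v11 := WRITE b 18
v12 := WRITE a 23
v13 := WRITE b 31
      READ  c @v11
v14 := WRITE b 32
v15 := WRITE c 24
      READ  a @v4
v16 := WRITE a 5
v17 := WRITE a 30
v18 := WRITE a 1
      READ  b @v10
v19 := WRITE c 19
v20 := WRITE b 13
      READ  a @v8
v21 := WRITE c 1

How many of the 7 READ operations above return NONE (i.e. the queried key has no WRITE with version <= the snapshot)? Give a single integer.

Answer: 1

Derivation:
v1: WRITE a=26  (a history now [(1, 26)])
READ b @v1: history=[] -> no version <= 1 -> NONE
v2: WRITE c=11  (c history now [(2, 11)])
v3: WRITE a=10  (a history now [(1, 26), (3, 10)])
v4: WRITE a=3  (a history now [(1, 26), (3, 10), (4, 3)])
v5: WRITE b=30  (b history now [(5, 30)])
v6: WRITE a=27  (a history now [(1, 26), (3, 10), (4, 3), (6, 27)])
v7: WRITE a=19  (a history now [(1, 26), (3, 10), (4, 3), (6, 27), (7, 19)])
v8: WRITE b=19  (b history now [(5, 30), (8, 19)])
v9: WRITE b=17  (b history now [(5, 30), (8, 19), (9, 17)])
v10: WRITE a=23  (a history now [(1, 26), (3, 10), (4, 3), (6, 27), (7, 19), (10, 23)])
READ c @v7: history=[(2, 11)] -> pick v2 -> 11
READ c @v10: history=[(2, 11)] -> pick v2 -> 11
v11: WRITE b=18  (b history now [(5, 30), (8, 19), (9, 17), (11, 18)])
v12: WRITE a=23  (a history now [(1, 26), (3, 10), (4, 3), (6, 27), (7, 19), (10, 23), (12, 23)])
v13: WRITE b=31  (b history now [(5, 30), (8, 19), (9, 17), (11, 18), (13, 31)])
READ c @v11: history=[(2, 11)] -> pick v2 -> 11
v14: WRITE b=32  (b history now [(5, 30), (8, 19), (9, 17), (11, 18), (13, 31), (14, 32)])
v15: WRITE c=24  (c history now [(2, 11), (15, 24)])
READ a @v4: history=[(1, 26), (3, 10), (4, 3), (6, 27), (7, 19), (10, 23), (12, 23)] -> pick v4 -> 3
v16: WRITE a=5  (a history now [(1, 26), (3, 10), (4, 3), (6, 27), (7, 19), (10, 23), (12, 23), (16, 5)])
v17: WRITE a=30  (a history now [(1, 26), (3, 10), (4, 3), (6, 27), (7, 19), (10, 23), (12, 23), (16, 5), (17, 30)])
v18: WRITE a=1  (a history now [(1, 26), (3, 10), (4, 3), (6, 27), (7, 19), (10, 23), (12, 23), (16, 5), (17, 30), (18, 1)])
READ b @v10: history=[(5, 30), (8, 19), (9, 17), (11, 18), (13, 31), (14, 32)] -> pick v9 -> 17
v19: WRITE c=19  (c history now [(2, 11), (15, 24), (19, 19)])
v20: WRITE b=13  (b history now [(5, 30), (8, 19), (9, 17), (11, 18), (13, 31), (14, 32), (20, 13)])
READ a @v8: history=[(1, 26), (3, 10), (4, 3), (6, 27), (7, 19), (10, 23), (12, 23), (16, 5), (17, 30), (18, 1)] -> pick v7 -> 19
v21: WRITE c=1  (c history now [(2, 11), (15, 24), (19, 19), (21, 1)])
Read results in order: ['NONE', '11', '11', '11', '3', '17', '19']
NONE count = 1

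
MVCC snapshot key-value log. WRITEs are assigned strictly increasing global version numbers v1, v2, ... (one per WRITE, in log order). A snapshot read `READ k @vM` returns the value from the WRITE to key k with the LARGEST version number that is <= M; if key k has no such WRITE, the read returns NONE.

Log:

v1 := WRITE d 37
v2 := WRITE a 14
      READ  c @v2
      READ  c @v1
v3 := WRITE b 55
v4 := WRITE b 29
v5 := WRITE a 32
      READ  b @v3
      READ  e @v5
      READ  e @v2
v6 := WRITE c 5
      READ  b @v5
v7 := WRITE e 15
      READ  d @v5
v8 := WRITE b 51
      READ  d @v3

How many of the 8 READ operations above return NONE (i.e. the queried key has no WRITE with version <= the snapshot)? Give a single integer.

Answer: 4

Derivation:
v1: WRITE d=37  (d history now [(1, 37)])
v2: WRITE a=14  (a history now [(2, 14)])
READ c @v2: history=[] -> no version <= 2 -> NONE
READ c @v1: history=[] -> no version <= 1 -> NONE
v3: WRITE b=55  (b history now [(3, 55)])
v4: WRITE b=29  (b history now [(3, 55), (4, 29)])
v5: WRITE a=32  (a history now [(2, 14), (5, 32)])
READ b @v3: history=[(3, 55), (4, 29)] -> pick v3 -> 55
READ e @v5: history=[] -> no version <= 5 -> NONE
READ e @v2: history=[] -> no version <= 2 -> NONE
v6: WRITE c=5  (c history now [(6, 5)])
READ b @v5: history=[(3, 55), (4, 29)] -> pick v4 -> 29
v7: WRITE e=15  (e history now [(7, 15)])
READ d @v5: history=[(1, 37)] -> pick v1 -> 37
v8: WRITE b=51  (b history now [(3, 55), (4, 29), (8, 51)])
READ d @v3: history=[(1, 37)] -> pick v1 -> 37
Read results in order: ['NONE', 'NONE', '55', 'NONE', 'NONE', '29', '37', '37']
NONE count = 4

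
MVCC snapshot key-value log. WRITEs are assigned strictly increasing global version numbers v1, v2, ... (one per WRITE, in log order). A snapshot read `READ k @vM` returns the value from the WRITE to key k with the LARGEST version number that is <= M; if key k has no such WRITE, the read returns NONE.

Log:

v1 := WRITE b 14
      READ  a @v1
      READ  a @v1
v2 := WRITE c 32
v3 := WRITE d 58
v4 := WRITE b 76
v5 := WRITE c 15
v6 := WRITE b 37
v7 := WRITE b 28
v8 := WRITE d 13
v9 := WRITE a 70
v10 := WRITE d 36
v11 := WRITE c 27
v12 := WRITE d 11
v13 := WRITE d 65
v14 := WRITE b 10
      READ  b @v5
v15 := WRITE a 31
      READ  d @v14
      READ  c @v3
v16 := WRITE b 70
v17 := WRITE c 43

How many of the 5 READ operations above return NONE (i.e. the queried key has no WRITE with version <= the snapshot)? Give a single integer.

v1: WRITE b=14  (b history now [(1, 14)])
READ a @v1: history=[] -> no version <= 1 -> NONE
READ a @v1: history=[] -> no version <= 1 -> NONE
v2: WRITE c=32  (c history now [(2, 32)])
v3: WRITE d=58  (d history now [(3, 58)])
v4: WRITE b=76  (b history now [(1, 14), (4, 76)])
v5: WRITE c=15  (c history now [(2, 32), (5, 15)])
v6: WRITE b=37  (b history now [(1, 14), (4, 76), (6, 37)])
v7: WRITE b=28  (b history now [(1, 14), (4, 76), (6, 37), (7, 28)])
v8: WRITE d=13  (d history now [(3, 58), (8, 13)])
v9: WRITE a=70  (a history now [(9, 70)])
v10: WRITE d=36  (d history now [(3, 58), (8, 13), (10, 36)])
v11: WRITE c=27  (c history now [(2, 32), (5, 15), (11, 27)])
v12: WRITE d=11  (d history now [(3, 58), (8, 13), (10, 36), (12, 11)])
v13: WRITE d=65  (d history now [(3, 58), (8, 13), (10, 36), (12, 11), (13, 65)])
v14: WRITE b=10  (b history now [(1, 14), (4, 76), (6, 37), (7, 28), (14, 10)])
READ b @v5: history=[(1, 14), (4, 76), (6, 37), (7, 28), (14, 10)] -> pick v4 -> 76
v15: WRITE a=31  (a history now [(9, 70), (15, 31)])
READ d @v14: history=[(3, 58), (8, 13), (10, 36), (12, 11), (13, 65)] -> pick v13 -> 65
READ c @v3: history=[(2, 32), (5, 15), (11, 27)] -> pick v2 -> 32
v16: WRITE b=70  (b history now [(1, 14), (4, 76), (6, 37), (7, 28), (14, 10), (16, 70)])
v17: WRITE c=43  (c history now [(2, 32), (5, 15), (11, 27), (17, 43)])
Read results in order: ['NONE', 'NONE', '76', '65', '32']
NONE count = 2

Answer: 2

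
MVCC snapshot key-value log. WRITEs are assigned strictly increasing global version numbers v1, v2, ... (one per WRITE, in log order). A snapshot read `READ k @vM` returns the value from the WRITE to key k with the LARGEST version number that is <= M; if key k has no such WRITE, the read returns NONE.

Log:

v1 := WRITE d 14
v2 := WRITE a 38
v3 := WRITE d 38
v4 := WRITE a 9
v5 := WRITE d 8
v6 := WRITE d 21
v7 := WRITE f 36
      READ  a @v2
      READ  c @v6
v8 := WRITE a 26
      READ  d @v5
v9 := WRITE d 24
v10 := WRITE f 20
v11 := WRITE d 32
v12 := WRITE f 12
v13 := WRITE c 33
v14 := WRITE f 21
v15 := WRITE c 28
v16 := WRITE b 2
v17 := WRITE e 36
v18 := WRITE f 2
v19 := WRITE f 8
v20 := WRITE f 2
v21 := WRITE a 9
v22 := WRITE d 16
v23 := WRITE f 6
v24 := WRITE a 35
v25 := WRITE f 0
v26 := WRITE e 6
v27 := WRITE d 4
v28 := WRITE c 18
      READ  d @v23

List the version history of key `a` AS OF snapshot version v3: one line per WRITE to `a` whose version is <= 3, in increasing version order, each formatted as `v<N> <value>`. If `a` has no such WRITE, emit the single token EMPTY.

Answer: v2 38

Derivation:
Scan writes for key=a with version <= 3:
  v1 WRITE d 14 -> skip
  v2 WRITE a 38 -> keep
  v3 WRITE d 38 -> skip
  v4 WRITE a 9 -> drop (> snap)
  v5 WRITE d 8 -> skip
  v6 WRITE d 21 -> skip
  v7 WRITE f 36 -> skip
  v8 WRITE a 26 -> drop (> snap)
  v9 WRITE d 24 -> skip
  v10 WRITE f 20 -> skip
  v11 WRITE d 32 -> skip
  v12 WRITE f 12 -> skip
  v13 WRITE c 33 -> skip
  v14 WRITE f 21 -> skip
  v15 WRITE c 28 -> skip
  v16 WRITE b 2 -> skip
  v17 WRITE e 36 -> skip
  v18 WRITE f 2 -> skip
  v19 WRITE f 8 -> skip
  v20 WRITE f 2 -> skip
  v21 WRITE a 9 -> drop (> snap)
  v22 WRITE d 16 -> skip
  v23 WRITE f 6 -> skip
  v24 WRITE a 35 -> drop (> snap)
  v25 WRITE f 0 -> skip
  v26 WRITE e 6 -> skip
  v27 WRITE d 4 -> skip
  v28 WRITE c 18 -> skip
Collected: [(2, 38)]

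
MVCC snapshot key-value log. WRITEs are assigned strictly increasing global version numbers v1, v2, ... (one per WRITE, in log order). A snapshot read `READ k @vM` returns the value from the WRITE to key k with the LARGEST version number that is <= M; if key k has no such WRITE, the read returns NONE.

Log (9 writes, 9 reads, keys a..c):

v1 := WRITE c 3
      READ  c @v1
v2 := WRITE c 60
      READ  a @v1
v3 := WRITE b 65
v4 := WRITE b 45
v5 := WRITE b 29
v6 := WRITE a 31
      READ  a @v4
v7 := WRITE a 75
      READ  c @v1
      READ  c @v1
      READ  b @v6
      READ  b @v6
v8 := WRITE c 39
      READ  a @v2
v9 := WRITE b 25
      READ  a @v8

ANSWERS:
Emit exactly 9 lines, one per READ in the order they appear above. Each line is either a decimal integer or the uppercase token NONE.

v1: WRITE c=3  (c history now [(1, 3)])
READ c @v1: history=[(1, 3)] -> pick v1 -> 3
v2: WRITE c=60  (c history now [(1, 3), (2, 60)])
READ a @v1: history=[] -> no version <= 1 -> NONE
v3: WRITE b=65  (b history now [(3, 65)])
v4: WRITE b=45  (b history now [(3, 65), (4, 45)])
v5: WRITE b=29  (b history now [(3, 65), (4, 45), (5, 29)])
v6: WRITE a=31  (a history now [(6, 31)])
READ a @v4: history=[(6, 31)] -> no version <= 4 -> NONE
v7: WRITE a=75  (a history now [(6, 31), (7, 75)])
READ c @v1: history=[(1, 3), (2, 60)] -> pick v1 -> 3
READ c @v1: history=[(1, 3), (2, 60)] -> pick v1 -> 3
READ b @v6: history=[(3, 65), (4, 45), (5, 29)] -> pick v5 -> 29
READ b @v6: history=[(3, 65), (4, 45), (5, 29)] -> pick v5 -> 29
v8: WRITE c=39  (c history now [(1, 3), (2, 60), (8, 39)])
READ a @v2: history=[(6, 31), (7, 75)] -> no version <= 2 -> NONE
v9: WRITE b=25  (b history now [(3, 65), (4, 45), (5, 29), (9, 25)])
READ a @v8: history=[(6, 31), (7, 75)] -> pick v7 -> 75

Answer: 3
NONE
NONE
3
3
29
29
NONE
75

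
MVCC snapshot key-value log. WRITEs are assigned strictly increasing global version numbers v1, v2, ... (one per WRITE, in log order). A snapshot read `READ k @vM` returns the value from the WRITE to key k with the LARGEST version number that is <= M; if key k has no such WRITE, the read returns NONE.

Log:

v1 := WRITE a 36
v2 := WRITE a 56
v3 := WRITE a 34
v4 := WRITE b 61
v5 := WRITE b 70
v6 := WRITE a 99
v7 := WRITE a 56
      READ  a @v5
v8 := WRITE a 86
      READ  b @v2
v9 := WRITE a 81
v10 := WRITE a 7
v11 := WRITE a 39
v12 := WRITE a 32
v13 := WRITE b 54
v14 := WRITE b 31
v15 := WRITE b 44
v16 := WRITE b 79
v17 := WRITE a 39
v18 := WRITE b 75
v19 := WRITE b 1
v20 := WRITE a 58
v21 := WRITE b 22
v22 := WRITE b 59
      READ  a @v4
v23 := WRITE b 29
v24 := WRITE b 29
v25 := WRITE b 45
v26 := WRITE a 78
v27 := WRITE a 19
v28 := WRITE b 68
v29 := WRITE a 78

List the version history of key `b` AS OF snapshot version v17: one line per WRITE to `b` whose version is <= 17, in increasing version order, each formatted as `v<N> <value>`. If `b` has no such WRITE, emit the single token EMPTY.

Scan writes for key=b with version <= 17:
  v1 WRITE a 36 -> skip
  v2 WRITE a 56 -> skip
  v3 WRITE a 34 -> skip
  v4 WRITE b 61 -> keep
  v5 WRITE b 70 -> keep
  v6 WRITE a 99 -> skip
  v7 WRITE a 56 -> skip
  v8 WRITE a 86 -> skip
  v9 WRITE a 81 -> skip
  v10 WRITE a 7 -> skip
  v11 WRITE a 39 -> skip
  v12 WRITE a 32 -> skip
  v13 WRITE b 54 -> keep
  v14 WRITE b 31 -> keep
  v15 WRITE b 44 -> keep
  v16 WRITE b 79 -> keep
  v17 WRITE a 39 -> skip
  v18 WRITE b 75 -> drop (> snap)
  v19 WRITE b 1 -> drop (> snap)
  v20 WRITE a 58 -> skip
  v21 WRITE b 22 -> drop (> snap)
  v22 WRITE b 59 -> drop (> snap)
  v23 WRITE b 29 -> drop (> snap)
  v24 WRITE b 29 -> drop (> snap)
  v25 WRITE b 45 -> drop (> snap)
  v26 WRITE a 78 -> skip
  v27 WRITE a 19 -> skip
  v28 WRITE b 68 -> drop (> snap)
  v29 WRITE a 78 -> skip
Collected: [(4, 61), (5, 70), (13, 54), (14, 31), (15, 44), (16, 79)]

Answer: v4 61
v5 70
v13 54
v14 31
v15 44
v16 79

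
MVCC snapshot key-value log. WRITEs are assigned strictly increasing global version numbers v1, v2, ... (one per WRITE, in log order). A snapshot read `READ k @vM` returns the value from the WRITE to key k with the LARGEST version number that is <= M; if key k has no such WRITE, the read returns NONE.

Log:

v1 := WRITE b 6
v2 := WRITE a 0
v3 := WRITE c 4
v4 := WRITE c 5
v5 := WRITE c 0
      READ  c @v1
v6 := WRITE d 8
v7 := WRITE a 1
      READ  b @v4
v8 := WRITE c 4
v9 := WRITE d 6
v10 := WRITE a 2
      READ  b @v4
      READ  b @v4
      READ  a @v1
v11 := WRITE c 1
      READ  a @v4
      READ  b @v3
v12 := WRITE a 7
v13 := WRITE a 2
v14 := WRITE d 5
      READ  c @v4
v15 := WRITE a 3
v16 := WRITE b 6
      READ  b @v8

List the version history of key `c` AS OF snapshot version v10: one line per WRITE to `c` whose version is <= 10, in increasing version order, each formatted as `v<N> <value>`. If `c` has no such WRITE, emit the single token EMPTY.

Answer: v3 4
v4 5
v5 0
v8 4

Derivation:
Scan writes for key=c with version <= 10:
  v1 WRITE b 6 -> skip
  v2 WRITE a 0 -> skip
  v3 WRITE c 4 -> keep
  v4 WRITE c 5 -> keep
  v5 WRITE c 0 -> keep
  v6 WRITE d 8 -> skip
  v7 WRITE a 1 -> skip
  v8 WRITE c 4 -> keep
  v9 WRITE d 6 -> skip
  v10 WRITE a 2 -> skip
  v11 WRITE c 1 -> drop (> snap)
  v12 WRITE a 7 -> skip
  v13 WRITE a 2 -> skip
  v14 WRITE d 5 -> skip
  v15 WRITE a 3 -> skip
  v16 WRITE b 6 -> skip
Collected: [(3, 4), (4, 5), (5, 0), (8, 4)]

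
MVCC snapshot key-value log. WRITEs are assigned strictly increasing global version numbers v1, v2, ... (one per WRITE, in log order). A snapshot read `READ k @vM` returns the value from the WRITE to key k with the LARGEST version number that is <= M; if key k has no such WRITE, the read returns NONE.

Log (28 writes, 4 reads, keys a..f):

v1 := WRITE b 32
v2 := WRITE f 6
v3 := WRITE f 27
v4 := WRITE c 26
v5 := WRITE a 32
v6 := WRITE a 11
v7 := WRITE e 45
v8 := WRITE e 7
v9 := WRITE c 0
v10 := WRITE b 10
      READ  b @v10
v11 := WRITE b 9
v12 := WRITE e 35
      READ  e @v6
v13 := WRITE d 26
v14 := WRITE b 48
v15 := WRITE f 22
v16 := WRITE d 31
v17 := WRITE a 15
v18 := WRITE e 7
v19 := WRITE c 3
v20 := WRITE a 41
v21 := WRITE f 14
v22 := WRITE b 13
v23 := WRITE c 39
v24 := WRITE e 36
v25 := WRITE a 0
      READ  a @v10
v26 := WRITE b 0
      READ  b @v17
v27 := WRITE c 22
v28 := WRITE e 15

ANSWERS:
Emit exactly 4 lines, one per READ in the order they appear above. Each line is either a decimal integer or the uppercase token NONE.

v1: WRITE b=32  (b history now [(1, 32)])
v2: WRITE f=6  (f history now [(2, 6)])
v3: WRITE f=27  (f history now [(2, 6), (3, 27)])
v4: WRITE c=26  (c history now [(4, 26)])
v5: WRITE a=32  (a history now [(5, 32)])
v6: WRITE a=11  (a history now [(5, 32), (6, 11)])
v7: WRITE e=45  (e history now [(7, 45)])
v8: WRITE e=7  (e history now [(7, 45), (8, 7)])
v9: WRITE c=0  (c history now [(4, 26), (9, 0)])
v10: WRITE b=10  (b history now [(1, 32), (10, 10)])
READ b @v10: history=[(1, 32), (10, 10)] -> pick v10 -> 10
v11: WRITE b=9  (b history now [(1, 32), (10, 10), (11, 9)])
v12: WRITE e=35  (e history now [(7, 45), (8, 7), (12, 35)])
READ e @v6: history=[(7, 45), (8, 7), (12, 35)] -> no version <= 6 -> NONE
v13: WRITE d=26  (d history now [(13, 26)])
v14: WRITE b=48  (b history now [(1, 32), (10, 10), (11, 9), (14, 48)])
v15: WRITE f=22  (f history now [(2, 6), (3, 27), (15, 22)])
v16: WRITE d=31  (d history now [(13, 26), (16, 31)])
v17: WRITE a=15  (a history now [(5, 32), (6, 11), (17, 15)])
v18: WRITE e=7  (e history now [(7, 45), (8, 7), (12, 35), (18, 7)])
v19: WRITE c=3  (c history now [(4, 26), (9, 0), (19, 3)])
v20: WRITE a=41  (a history now [(5, 32), (6, 11), (17, 15), (20, 41)])
v21: WRITE f=14  (f history now [(2, 6), (3, 27), (15, 22), (21, 14)])
v22: WRITE b=13  (b history now [(1, 32), (10, 10), (11, 9), (14, 48), (22, 13)])
v23: WRITE c=39  (c history now [(4, 26), (9, 0), (19, 3), (23, 39)])
v24: WRITE e=36  (e history now [(7, 45), (8, 7), (12, 35), (18, 7), (24, 36)])
v25: WRITE a=0  (a history now [(5, 32), (6, 11), (17, 15), (20, 41), (25, 0)])
READ a @v10: history=[(5, 32), (6, 11), (17, 15), (20, 41), (25, 0)] -> pick v6 -> 11
v26: WRITE b=0  (b history now [(1, 32), (10, 10), (11, 9), (14, 48), (22, 13), (26, 0)])
READ b @v17: history=[(1, 32), (10, 10), (11, 9), (14, 48), (22, 13), (26, 0)] -> pick v14 -> 48
v27: WRITE c=22  (c history now [(4, 26), (9, 0), (19, 3), (23, 39), (27, 22)])
v28: WRITE e=15  (e history now [(7, 45), (8, 7), (12, 35), (18, 7), (24, 36), (28, 15)])

Answer: 10
NONE
11
48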